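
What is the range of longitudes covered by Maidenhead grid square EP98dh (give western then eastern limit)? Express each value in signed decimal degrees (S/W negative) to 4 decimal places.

Field E=4, P=15: +4·20° lon, +15·10° lat → SW at lon -100°, lat 60°.
Square 9, 8: +9·2° lon, +8·1° lat → SW at lon -82°, lat 68°.
Subsquare d=3, h=7: +3·0.0833333° lon, +7·0.0416667° lat → SW at lon -81.75°, lat 68.2917°.
Cell spans 0.0833333° lon × 0.0416667° lat.
west -81.7500, east -81.6667.

-81.7500, -81.6667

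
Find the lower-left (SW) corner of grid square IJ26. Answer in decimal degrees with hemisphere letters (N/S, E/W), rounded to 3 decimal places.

Field I=8, J=9: +8·20° lon, +9·10° lat → SW at lon -20°, lat 0°.
Square 2, 6: +2·2° lon, +6·1° lat → SW at lon -16°, lat 6°.
latitude 6.000° N, longitude 16.000° W.

6.000° N, 16.000° W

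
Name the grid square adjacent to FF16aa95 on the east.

FF16ba05

Longitude extended square 9; +1 → 10, wraps to 0, carry into subsquare.
Longitude subsquare a = 0; +1 → 1 = b.
The latitude characters are unchanged.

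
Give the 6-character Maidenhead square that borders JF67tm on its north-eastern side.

JF67un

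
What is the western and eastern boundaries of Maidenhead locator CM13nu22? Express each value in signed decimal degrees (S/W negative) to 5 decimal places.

-136.90000, -136.89167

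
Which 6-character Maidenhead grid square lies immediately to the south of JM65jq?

JM65jp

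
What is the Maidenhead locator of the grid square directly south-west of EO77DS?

EO77cr

Longitude subsquare d = 3; −1 → 2 = c.
Latitude subsquare s = 18; −1 → 17 = r.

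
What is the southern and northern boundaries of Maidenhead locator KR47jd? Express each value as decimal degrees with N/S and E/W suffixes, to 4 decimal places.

Field K=10, R=17: +10·20° lon, +17·10° lat → SW at lon 20°, lat 80°.
Square 4, 7: +4·2° lon, +7·1° lat → SW at lon 28°, lat 87°.
Subsquare j=9, d=3: +9·0.0833333° lon, +3·0.0416667° lat → SW at lon 28.75°, lat 87.125°.
Cell spans 0.0833333° lon × 0.0416667° lat.
south 87.1250° N, north 87.1667° N.

87.1250° N, 87.1667° N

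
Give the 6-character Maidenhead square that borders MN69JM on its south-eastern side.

Longitude subsquare j = 9; +1 → 10 = k.
Latitude subsquare m = 12; −1 → 11 = l.

MN69kl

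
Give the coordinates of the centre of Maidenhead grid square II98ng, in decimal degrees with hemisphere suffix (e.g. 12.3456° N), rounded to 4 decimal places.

1.7292° S, 0.8750° W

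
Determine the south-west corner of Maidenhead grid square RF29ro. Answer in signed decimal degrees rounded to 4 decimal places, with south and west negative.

-30.4167, 165.4167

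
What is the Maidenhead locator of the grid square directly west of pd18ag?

Longitude subsquare a = 0; −1 → -1, wraps to 23 = x, carry into square.
Longitude square 1; −1 → 0.
The latitude characters are unchanged.

PD08xg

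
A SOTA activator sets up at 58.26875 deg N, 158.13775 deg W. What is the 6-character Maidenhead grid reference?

Offset from 180°W / 90°S: lon 21.8622°, lat 148.2688°.
Field (20°×10°, letters A–R): lon ⌊21.8622/20⌋ = 1 → B; lat ⌊148.2688/10⌋ = 14 → O.
Square (2°×1°, digits 0–9): lon ⌊1.8622/2⌋ = 0; lat ⌊8.2688/1⌋ = 8.
Subsquare (5′×2.5′, letters a–x): lon ⌊1.8622/0.0833333⌋ = 22 → w; lat ⌊0.2688/0.0416667⌋ = 6 → g.

BO08wg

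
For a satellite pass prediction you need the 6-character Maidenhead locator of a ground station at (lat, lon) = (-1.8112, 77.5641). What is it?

Add 180° to longitude and 90° to latitude: 257.5641, 88.1888.
Field: 257.5641/20 → 12 → M, 88.1888/10 → 8 → I; chars MI.
Square: 17.5641/2 → 8, 8.1888/1 → 8; chars 88.
Subsquare: 1.5641/0.0833333 → 18 → s, 0.1888/0.0416667 → 4 → e; chars se.

MI88se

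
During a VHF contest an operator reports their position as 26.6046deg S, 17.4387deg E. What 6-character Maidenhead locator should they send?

JG83rj

Add 180° to longitude and 90° to latitude: 197.4387, 63.3954.
Field (20°×10°, letters A–R): lon ⌊197.4387/20⌋ = 9 → J; lat ⌊63.3954/10⌋ = 6 → G.
Square (2°×1°, digits 0–9): lon ⌊17.4387/2⌋ = 8; lat ⌊3.3954/1⌋ = 3.
Subsquare (5′×2.5′, letters a–x): lon ⌊1.4387/0.0833333⌋ = 17 → r; lat ⌊0.3954/0.0416667⌋ = 9 → j.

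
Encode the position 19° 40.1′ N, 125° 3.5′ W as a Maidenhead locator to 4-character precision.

Add 180° to longitude and 90° to latitude: 54.94, 109.67.
Field: 54.94/20 → 2 → C, 109.67/10 → 10 → K; chars CK.
Square: 14.94/2 → 7, 9.67/1 → 9; chars 79.

CK79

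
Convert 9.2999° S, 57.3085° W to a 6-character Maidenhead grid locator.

Shift to the Maidenhead origin (180°W, 90°S): lon 122.6915, lat 80.7001.
Field: 122.6915/20 → 6 → G, 80.7001/10 → 8 → I; chars GI.
Square: 2.6915/2 → 1, 0.7001/1 → 0; chars 10.
Subsquare: 0.6915/0.0833333 → 8 → i, 0.7001/0.0416667 → 16 → q; chars iq.

GI10iq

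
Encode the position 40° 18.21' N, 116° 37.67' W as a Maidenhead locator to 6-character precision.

DN10qh

Offset from 180°W / 90°S: lon 63.3722°, lat 130.3035°.
Field: 63.3722/20 → 3 → D, 130.3035/10 → 13 → N; chars DN.
Square: 3.3722/2 → 1, 0.3035/1 → 0; chars 10.
Subsquare: 1.3722/0.0833333 → 16 → q, 0.3035/0.0416667 → 7 → h; chars qh.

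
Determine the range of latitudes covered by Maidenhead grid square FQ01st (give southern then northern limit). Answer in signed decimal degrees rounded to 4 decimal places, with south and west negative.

Field F=5, Q=16: +5·20° lon, +16·10° lat → SW at lon -80°, lat 70°.
Square 0, 1: +0·2° lon, +1·1° lat → SW at lon -80°, lat 71°.
Subsquare s=18, t=19: +18·0.0833333° lon, +19·0.0416667° lat → SW at lon -78.5°, lat 71.7917°.
Cell spans 0.0833333° lon × 0.0416667° lat.
south 71.7917, north 71.8333.

71.7917, 71.8333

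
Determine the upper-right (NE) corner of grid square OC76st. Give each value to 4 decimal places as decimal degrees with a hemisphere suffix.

Field O=14, C=2: +14·20° lon, +2·10° lat → SW at lon 100°, lat -70°.
Square 7, 6: +7·2° lon, +6·1° lat → SW at lon 114°, lat -64°.
Subsquare s=18, t=19: +18·0.0833333° lon, +19·0.0416667° lat → SW at lon 115.5°, lat -63.2083°.
Cell spans 0.0833333° lon × 0.0416667° lat. NE corner is SW corner plus one full cell.
latitude 63.1667° S, longitude 115.5833° E.

63.1667° S, 115.5833° E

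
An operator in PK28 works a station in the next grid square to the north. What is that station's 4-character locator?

PK29

Latitude square 8; +1 → 9.
The longitude characters are unchanged.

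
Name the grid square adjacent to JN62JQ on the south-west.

JN62ip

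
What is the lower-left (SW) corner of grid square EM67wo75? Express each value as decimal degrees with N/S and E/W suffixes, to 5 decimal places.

37.60417° N, 86.10833° W

Field E=4, M=12: +4·20° lon, +12·10° lat → SW at lon -100°, lat 30°.
Square 6, 7: +6·2° lon, +7·1° lat → SW at lon -88°, lat 37°.
Subsquare w=22, o=14: +22·0.0833333° lon, +14·0.0416667° lat → SW at lon -86.1667°, lat 37.5833°.
Extended square 7, 5: +7·0.00833333° lon, +5·0.00416667° lat → SW at lon -86.1083°, lat 37.6042°.
latitude 37.60417° N, longitude 86.10833° W.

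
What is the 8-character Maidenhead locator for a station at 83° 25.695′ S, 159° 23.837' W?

BA06hn27

Offset from 180°W / 90°S: lon 20.60272°, lat 6.57175°.
Field: lon ⌊20.60272/20⌋ = 1 → B; lat ⌊6.57175/10⌋ = 0 → A.
Square: lon ⌊0.60272/2⌋ = 0; lat ⌊6.57175/1⌋ = 6.
Subsquare: lon ⌊0.60272/0.0833333⌋ = 7 → h; lat ⌊0.57175/0.0416667⌋ = 13 → n.
Extended square: lon ⌊0.01938/0.00833333⌋ = 2; lat ⌊0.03008/0.00416667⌋ = 7.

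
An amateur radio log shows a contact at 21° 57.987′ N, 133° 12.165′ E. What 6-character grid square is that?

PL61ox

Add 180° to longitude and 90° to latitude: 313.2028, 111.9664.
Field: 313.2028/20 → 15 → P, 111.9664/10 → 11 → L; chars PL.
Square: 13.2028/2 → 6, 1.9664/1 → 1; chars 61.
Subsquare: 1.2028/0.0833333 → 14 → o, 0.9664/0.0416667 → 23 → x; chars ox.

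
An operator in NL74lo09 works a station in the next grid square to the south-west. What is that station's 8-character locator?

NL74ko98

Longitude extended square 0; −1 → -1, wraps to 9, carry into subsquare.
Longitude subsquare l = 11; −1 → 10 = k.
Latitude extended square 9; −1 → 8.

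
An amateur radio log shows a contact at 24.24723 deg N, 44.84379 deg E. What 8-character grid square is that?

Add 180° to longitude and 90° to latitude: 224.84379, 114.24723.
Field (20°×10°, letters A–R): lon ⌊224.84379/20⌋ = 11 → L; lat ⌊114.24723/10⌋ = 11 → L.
Square (2°×1°, digits 0–9): lon ⌊4.84379/2⌋ = 2; lat ⌊4.24723/1⌋ = 4.
Subsquare (5′×2.5′, letters a–x): lon ⌊0.84379/0.0833333⌋ = 10 → k; lat ⌊0.24723/0.0416667⌋ = 5 → f.
Extended square (30″×15″, digits 0–9): lon ⌊0.01046/0.00833333⌋ = 1; lat ⌊0.03890/0.00416667⌋ = 9.

LL24kf19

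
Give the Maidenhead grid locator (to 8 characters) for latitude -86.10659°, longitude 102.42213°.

OA13fv04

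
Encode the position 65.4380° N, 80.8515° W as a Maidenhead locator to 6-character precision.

Shift to the Maidenhead origin (180°W, 90°S): lon 99.1485, lat 155.4380.
Field (20°×10°, letters A–R): 99.1485/20 → 4 → E, 155.4380/10 → 15 → P; chars EP.
Square (2°×1°, digits 0–9): 19.1485/2 → 9, 5.4380/1 → 5; chars 95.
Subsquare (5′×2.5′, letters a–x): 1.1485/0.0833333 → 13 → n, 0.4380/0.0416667 → 10 → k; chars nk.

EP95nk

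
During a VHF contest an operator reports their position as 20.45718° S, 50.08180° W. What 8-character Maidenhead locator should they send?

GG49xn00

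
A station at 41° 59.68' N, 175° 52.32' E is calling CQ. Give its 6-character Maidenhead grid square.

Shift to the Maidenhead origin (180°W, 90°S): lon 355.8720, lat 131.9947.
Field (20°×10°, letters A–R): lon ⌊355.8720/20⌋ = 17 → R; lat ⌊131.9947/10⌋ = 13 → N.
Square (2°×1°, digits 0–9): lon ⌊15.8720/2⌋ = 7; lat ⌊1.9947/1⌋ = 1.
Subsquare (5′×2.5′, letters a–x): lon ⌊1.8720/0.0833333⌋ = 22 → w; lat ⌊0.9947/0.0416667⌋ = 23 → x.

RN71wx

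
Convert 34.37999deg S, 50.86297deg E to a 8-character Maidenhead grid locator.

Shift to the Maidenhead origin (180°W, 90°S): lon 230.86297, lat 55.62001.
Field (20°×10°, letters A–R): 230.86297/20 → 11 → L, 55.62001/10 → 5 → F; chars LF.
Square (2°×1°, digits 0–9): 10.86297/2 → 5, 5.62001/1 → 5; chars 55.
Subsquare (5′×2.5′, letters a–x): 0.86297/0.0833333 → 10 → k, 0.62001/0.0416667 → 14 → o; chars ko.
Extended square (30″×15″, digits 0–9): 0.02964/0.00833333 → 3, 0.03668/0.00416667 → 8; chars 38.

LF55ko38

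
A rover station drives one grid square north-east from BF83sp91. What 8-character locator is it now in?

BF83tp02

Longitude extended square 9; +1 → 10, wraps to 0, carry into subsquare.
Longitude subsquare s = 18; +1 → 19 = t.
Latitude extended square 1; +1 → 2.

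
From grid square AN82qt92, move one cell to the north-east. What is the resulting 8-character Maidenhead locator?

Longitude extended square 9; +1 → 10, wraps to 0, carry into subsquare.
Longitude subsquare q = 16; +1 → 17 = r.
Latitude extended square 2; +1 → 3.

AN82rt03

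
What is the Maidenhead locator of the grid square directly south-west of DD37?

Longitude square 3; −1 → 2.
Latitude square 7; −1 → 6.

DD26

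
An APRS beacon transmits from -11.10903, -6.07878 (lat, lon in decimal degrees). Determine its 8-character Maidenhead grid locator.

IH68xv03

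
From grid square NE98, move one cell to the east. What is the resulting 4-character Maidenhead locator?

OE08

Longitude square 9; +1 → 10, wraps to 0, carry into field.
Longitude field N = 13; +1 → 14 = O.
The latitude characters are unchanged.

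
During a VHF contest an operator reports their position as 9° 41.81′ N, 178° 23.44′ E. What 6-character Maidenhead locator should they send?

RJ99eq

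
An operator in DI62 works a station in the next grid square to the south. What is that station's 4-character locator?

Latitude square 2; −1 → 1.
The longitude characters are unchanged.

DI61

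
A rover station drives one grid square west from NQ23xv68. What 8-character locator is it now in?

Longitude extended square 6; −1 → 5.
The latitude characters are unchanged.

NQ23xv58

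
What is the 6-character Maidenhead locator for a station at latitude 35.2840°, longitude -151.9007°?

Add 180° to longitude and 90° to latitude: 28.0993, 125.2840.
Field: 28.0993/20 → 1 → B, 125.2840/10 → 12 → M; chars BM.
Square: 8.0993/2 → 4, 5.2840/1 → 5; chars 45.
Subsquare: 0.0993/0.0833333 → 1 → b, 0.2840/0.0416667 → 6 → g; chars bg.

BM45bg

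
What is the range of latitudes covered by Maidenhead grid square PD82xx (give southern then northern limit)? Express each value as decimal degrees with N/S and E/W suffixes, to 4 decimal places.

57.0417° S, 57.0000° S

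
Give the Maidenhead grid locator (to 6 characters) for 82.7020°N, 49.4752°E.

Shift to the Maidenhead origin (180°W, 90°S): lon 229.4752, lat 172.7020.
Field (20°×10°, letters A–R): 229.4752/20 → 11 → L, 172.7020/10 → 17 → R; chars LR.
Square (2°×1°, digits 0–9): 9.4752/2 → 4, 2.7020/1 → 2; chars 42.
Subsquare (5′×2.5′, letters a–x): 1.4752/0.0833333 → 17 → r, 0.7020/0.0416667 → 16 → q; chars rq.

LR42rq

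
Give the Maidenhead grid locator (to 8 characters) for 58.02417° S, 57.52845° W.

Add 180° to longitude and 90° to latitude: 122.47155, 31.97583.
Field (20°×10°, letters A–R): 122.47155/20 → 6 → G, 31.97583/10 → 3 → D; chars GD.
Square (2°×1°, digits 0–9): 2.47155/2 → 1, 1.97583/1 → 1; chars 11.
Subsquare (5′×2.5′, letters a–x): 0.47155/0.0833333 → 5 → f, 0.97583/0.0416667 → 23 → x; chars fx.
Extended square (30″×15″, digits 0–9): 0.05488/0.00833333 → 6, 0.01750/0.00416667 → 4; chars 64.

GD11fx64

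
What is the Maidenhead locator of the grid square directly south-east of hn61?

HN70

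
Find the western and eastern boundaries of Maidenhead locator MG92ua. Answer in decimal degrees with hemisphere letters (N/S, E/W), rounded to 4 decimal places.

79.6667° E, 79.7500° E

Field M=12, G=6: +12·20° lon, +6·10° lat → SW at lon 60°, lat -30°.
Square 9, 2: +9·2° lon, +2·1° lat → SW at lon 78°, lat -28°.
Subsquare u=20, a=0: +20·0.0833333° lon, +0·0.0416667° lat → SW at lon 79.6667°, lat -28°.
Cell spans 0.0833333° lon × 0.0416667° lat.
west 79.6667° E, east 79.7500° E.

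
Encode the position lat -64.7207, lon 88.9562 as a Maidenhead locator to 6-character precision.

NC45lg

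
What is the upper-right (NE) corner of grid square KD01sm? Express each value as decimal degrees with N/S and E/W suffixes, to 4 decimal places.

Field K=10, D=3: +10·20° lon, +3·10° lat → SW at lon 20°, lat -60°.
Square 0, 1: +0·2° lon, +1·1° lat → SW at lon 20°, lat -59°.
Subsquare s=18, m=12: +18·0.0833333° lon, +12·0.0416667° lat → SW at lon 21.5°, lat -58.5°.
Cell spans 0.0833333° lon × 0.0416667° lat. NE corner is SW corner plus one full cell.
latitude 58.4583° S, longitude 21.5833° E.

58.4583° S, 21.5833° E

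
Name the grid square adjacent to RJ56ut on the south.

RJ56us

Latitude subsquare t = 19; −1 → 18 = s.
The longitude characters are unchanged.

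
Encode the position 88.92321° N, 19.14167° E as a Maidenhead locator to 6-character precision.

JR98nw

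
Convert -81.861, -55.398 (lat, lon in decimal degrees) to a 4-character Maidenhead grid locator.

Shift to the Maidenhead origin (180°W, 90°S): lon 124.60, lat 8.14.
Field: lon ⌊124.60/20⌋ = 6 → G; lat ⌊8.14/10⌋ = 0 → A.
Square: lon ⌊4.60/2⌋ = 2; lat ⌊8.14/1⌋ = 8.

GA28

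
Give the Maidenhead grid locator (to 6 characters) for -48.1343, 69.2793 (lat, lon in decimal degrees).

Add 180° to longitude and 90° to latitude: 249.2793, 41.8657.
Field (20°×10°, letters A–R): lon ⌊249.2793/20⌋ = 12 → M; lat ⌊41.8657/10⌋ = 4 → E.
Square (2°×1°, digits 0–9): lon ⌊9.2793/2⌋ = 4; lat ⌊1.8657/1⌋ = 1.
Subsquare (5′×2.5′, letters a–x): lon ⌊1.2793/0.0833333⌋ = 15 → p; lat ⌊0.8657/0.0416667⌋ = 20 → u.

ME41pu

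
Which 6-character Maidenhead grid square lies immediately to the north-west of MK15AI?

MK05xj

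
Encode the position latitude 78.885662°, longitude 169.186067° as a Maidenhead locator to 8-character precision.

RQ48ov22

Add 180° to longitude and 90° to latitude: 349.18607, 168.88566.
Field: lon ⌊349.18607/20⌋ = 17 → R; lat ⌊168.88566/10⌋ = 16 → Q.
Square: lon ⌊9.18607/2⌋ = 4; lat ⌊8.88566/1⌋ = 8.
Subsquare: lon ⌊1.18607/0.0833333⌋ = 14 → o; lat ⌊0.88566/0.0416667⌋ = 21 → v.
Extended square: lon ⌊0.01940/0.00833333⌋ = 2; lat ⌊0.01066/0.00416667⌋ = 2.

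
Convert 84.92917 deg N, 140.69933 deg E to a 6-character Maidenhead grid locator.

QR04iw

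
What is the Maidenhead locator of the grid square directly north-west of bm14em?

BM14dn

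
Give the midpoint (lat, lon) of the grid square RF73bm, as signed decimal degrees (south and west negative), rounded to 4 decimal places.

-36.4792, 174.1250

Field R=17, F=5: +17·20° lon, +5·10° lat → SW at lon 160°, lat -40°.
Square 7, 3: +7·2° lon, +3·1° lat → SW at lon 174°, lat -37°.
Subsquare b=1, m=12: +1·0.0833333° lon, +12·0.0416667° lat → SW at lon 174.083°, lat -36.5°.
Cell spans 0.0833333° lon × 0.0416667° lat. Centre is SW corner plus half of each.
latitude -36.4792, longitude 174.1250.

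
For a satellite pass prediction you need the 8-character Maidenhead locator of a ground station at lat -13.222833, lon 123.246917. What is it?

Add 180° to longitude and 90° to latitude: 303.24692, 76.77717.
Field (20°×10°, letters A–R): 303.24692/20 → 15 → P, 76.77717/10 → 7 → H; chars PH.
Square (2°×1°, digits 0–9): 3.24692/2 → 1, 6.77717/1 → 6; chars 16.
Subsquare (5′×2.5′, letters a–x): 1.24692/0.0833333 → 14 → o, 0.77717/0.0416667 → 18 → s; chars os.
Extended square (30″×15″, digits 0–9): 0.08025/0.00833333 → 9, 0.02717/0.00416667 → 6; chars 96.

PH16os96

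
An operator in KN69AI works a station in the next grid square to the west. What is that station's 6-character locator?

KN59xi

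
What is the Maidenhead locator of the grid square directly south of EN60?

EM69

Latitude square 0; −1 → -1, wraps to 9, carry into field.
Latitude field N = 13; −1 → 12 = M.
The longitude characters are unchanged.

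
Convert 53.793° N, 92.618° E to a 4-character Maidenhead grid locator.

Offset from 180°W / 90°S: lon 272.62°, lat 143.79°.
Field: 272.62/20 → 13 → N, 143.79/10 → 14 → O; chars NO.
Square: 12.62/2 → 6, 3.79/1 → 3; chars 63.

NO63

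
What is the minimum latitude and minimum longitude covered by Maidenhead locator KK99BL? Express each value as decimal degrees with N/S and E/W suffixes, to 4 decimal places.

Field K=10, K=10: +10·20° lon, +10·10° lat → SW at lon 20°, lat 10°.
Square 9, 9: +9·2° lon, +9·1° lat → SW at lon 38°, lat 19°.
Subsquare b=1, l=11: +1·0.0833333° lon, +11·0.0416667° lat → SW at lon 38.0833°, lat 19.4583°.
latitude 19.4583° N, longitude 38.0833° E.

19.4583° N, 38.0833° E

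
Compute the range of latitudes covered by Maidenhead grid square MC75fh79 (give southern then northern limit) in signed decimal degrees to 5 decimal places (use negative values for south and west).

-64.67083, -64.66667

Field M=12, C=2: +12·20° lon, +2·10° lat → SW at lon 60°, lat -70°.
Square 7, 5: +7·2° lon, +5·1° lat → SW at lon 74°, lat -65°.
Subsquare f=5, h=7: +5·0.0833333° lon, +7·0.0416667° lat → SW at lon 74.4167°, lat -64.7083°.
Extended square 7, 9: +7·0.00833333° lon, +9·0.00416667° lat → SW at lon 74.475°, lat -64.6708°.
Cell spans 0.00833333° lon × 0.00416667° lat.
south -64.67083, north -64.66667.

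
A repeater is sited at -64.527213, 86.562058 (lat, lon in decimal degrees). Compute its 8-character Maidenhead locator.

Shift to the Maidenhead origin (180°W, 90°S): lon 266.56206, lat 25.47279.
Field (20°×10°, letters A–R): 266.56206/20 → 13 → N, 25.47279/10 → 2 → C; chars NC.
Square (2°×1°, digits 0–9): 6.56206/2 → 3, 5.47279/1 → 5; chars 35.
Subsquare (5′×2.5′, letters a–x): 0.56206/0.0833333 → 6 → g, 0.47279/0.0416667 → 11 → l; chars gl.
Extended square (30″×15″, digits 0–9): 0.06206/0.00833333 → 7, 0.01445/0.00416667 → 3; chars 73.

NC35gl73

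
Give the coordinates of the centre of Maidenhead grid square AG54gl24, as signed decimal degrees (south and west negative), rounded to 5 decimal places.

-25.52292, -169.47917

Field A=0, G=6: +0·20° lon, +6·10° lat → SW at lon -180°, lat -30°.
Square 5, 4: +5·2° lon, +4·1° lat → SW at lon -170°, lat -26°.
Subsquare g=6, l=11: +6·0.0833333° lon, +11·0.0416667° lat → SW at lon -169.5°, lat -25.5417°.
Extended square 2, 4: +2·0.00833333° lon, +4·0.00416667° lat → SW at lon -169.483°, lat -25.525°.
Cell spans 0.00833333° lon × 0.00416667° lat. Centre is SW corner plus half of each.
latitude -25.52292, longitude -169.47917.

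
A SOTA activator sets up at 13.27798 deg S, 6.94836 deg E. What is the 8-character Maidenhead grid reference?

JH36lr33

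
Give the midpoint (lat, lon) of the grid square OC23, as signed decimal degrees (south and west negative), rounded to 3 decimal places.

Field O=14, C=2: +14·20° lon, +2·10° lat → SW at lon 100°, lat -70°.
Square 2, 3: +2·2° lon, +3·1° lat → SW at lon 104°, lat -67°.
Cell spans 2° lon × 1° lat. Centre is SW corner plus half of each.
latitude -66.500, longitude 105.000.

-66.500, 105.000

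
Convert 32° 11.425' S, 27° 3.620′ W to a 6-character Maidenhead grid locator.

HF67lt

Shift to the Maidenhead origin (180°W, 90°S): lon 152.9397, lat 57.8096.
Field: 152.9397/20 → 7 → H, 57.8096/10 → 5 → F; chars HF.
Square: 12.9397/2 → 6, 7.8096/1 → 7; chars 67.
Subsquare: 0.9397/0.0833333 → 11 → l, 0.8096/0.0416667 → 19 → t; chars lt.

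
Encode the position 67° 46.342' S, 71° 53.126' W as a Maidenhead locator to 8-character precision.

Shift to the Maidenhead origin (180°W, 90°S): lon 108.11457, lat 22.22763.
Field: lon ⌊108.11457/20⌋ = 5 → F; lat ⌊22.22763/10⌋ = 2 → C.
Square: lon ⌊8.11457/2⌋ = 4; lat ⌊2.22763/1⌋ = 2.
Subsquare: lon ⌊0.11457/0.0833333⌋ = 1 → b; lat ⌊0.22763/0.0416667⌋ = 5 → f.
Extended square: lon ⌊0.03123/0.00833333⌋ = 3; lat ⌊0.01930/0.00416667⌋ = 4.

FC42bf34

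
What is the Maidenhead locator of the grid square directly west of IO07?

HO97

Longitude square 0; −1 → -1, wraps to 9, carry into field.
Longitude field I = 8; −1 → 7 = H.
The latitude characters are unchanged.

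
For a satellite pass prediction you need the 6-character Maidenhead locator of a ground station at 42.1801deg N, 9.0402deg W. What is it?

IN52le

Shift to the Maidenhead origin (180°W, 90°S): lon 170.9598, lat 132.1801.
Field: lon ⌊170.9598/20⌋ = 8 → I; lat ⌊132.1801/10⌋ = 13 → N.
Square: lon ⌊10.9598/2⌋ = 5; lat ⌊2.1801/1⌋ = 2.
Subsquare: lon ⌊0.9598/0.0833333⌋ = 11 → l; lat ⌊0.1801/0.0416667⌋ = 4 → e.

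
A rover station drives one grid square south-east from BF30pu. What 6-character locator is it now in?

BF30qt

Longitude subsquare p = 15; +1 → 16 = q.
Latitude subsquare u = 20; −1 → 19 = t.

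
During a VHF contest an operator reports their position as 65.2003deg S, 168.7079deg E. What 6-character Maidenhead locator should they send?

RC44it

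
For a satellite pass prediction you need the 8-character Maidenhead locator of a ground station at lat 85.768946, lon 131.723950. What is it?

PR55us64

Offset from 180°W / 90°S: lon 311.72395°, lat 175.76895°.
Field (20°×10°, letters A–R): lon ⌊311.72395/20⌋ = 15 → P; lat ⌊175.76895/10⌋ = 17 → R.
Square (2°×1°, digits 0–9): lon ⌊11.72395/2⌋ = 5; lat ⌊5.76895/1⌋ = 5.
Subsquare (5′×2.5′, letters a–x): lon ⌊1.72395/0.0833333⌋ = 20 → u; lat ⌊0.76895/0.0416667⌋ = 18 → s.
Extended square (30″×15″, digits 0–9): lon ⌊0.05728/0.00833333⌋ = 6; lat ⌊0.01895/0.00416667⌋ = 4.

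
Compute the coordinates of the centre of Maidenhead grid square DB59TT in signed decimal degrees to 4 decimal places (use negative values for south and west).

Field D=3, B=1: +3·20° lon, +1·10° lat → SW at lon -120°, lat -80°.
Square 5, 9: +5·2° lon, +9·1° lat → SW at lon -110°, lat -71°.
Subsquare t=19, t=19: +19·0.0833333° lon, +19·0.0416667° lat → SW at lon -108.417°, lat -70.2083°.
Cell spans 0.0833333° lon × 0.0416667° lat. Centre is SW corner plus half of each.
latitude -70.1875, longitude -108.3750.

-70.1875, -108.3750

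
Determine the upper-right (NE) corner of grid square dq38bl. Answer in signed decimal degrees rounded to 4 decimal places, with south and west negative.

78.5000, -113.8333

Field D=3, Q=16: +3·20° lon, +16·10° lat → SW at lon -120°, lat 70°.
Square 3, 8: +3·2° lon, +8·1° lat → SW at lon -114°, lat 78°.
Subsquare b=1, l=11: +1·0.0833333° lon, +11·0.0416667° lat → SW at lon -113.917°, lat 78.4583°.
Cell spans 0.0833333° lon × 0.0416667° lat. NE corner is SW corner plus one full cell.
latitude 78.5000, longitude -113.8333.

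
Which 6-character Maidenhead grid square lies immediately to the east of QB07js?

QB07ks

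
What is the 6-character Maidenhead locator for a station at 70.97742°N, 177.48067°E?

Shift to the Maidenhead origin (180°W, 90°S): lon 357.4807, lat 160.9774.
Field: lon ⌊357.4807/20⌋ = 17 → R; lat ⌊160.9774/10⌋ = 16 → Q.
Square: lon ⌊17.4807/2⌋ = 8; lat ⌊0.9774/1⌋ = 0.
Subsquare: lon ⌊1.4807/0.0833333⌋ = 17 → r; lat ⌊0.9774/0.0416667⌋ = 23 → x.

RQ80rx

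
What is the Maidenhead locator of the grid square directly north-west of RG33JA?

Longitude subsquare j = 9; −1 → 8 = i.
Latitude subsquare a = 0; +1 → 1 = b.

RG33ib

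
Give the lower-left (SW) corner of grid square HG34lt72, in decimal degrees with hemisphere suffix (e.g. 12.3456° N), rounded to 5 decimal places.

25.20000° S, 33.02500° W

Field H=7, G=6: +7·20° lon, +6·10° lat → SW at lon -40°, lat -30°.
Square 3, 4: +3·2° lon, +4·1° lat → SW at lon -34°, lat -26°.
Subsquare l=11, t=19: +11·0.0833333° lon, +19·0.0416667° lat → SW at lon -33.0833°, lat -25.2083°.
Extended square 7, 2: +7·0.00833333° lon, +2·0.00416667° lat → SW at lon -33.025°, lat -25.2°.
latitude 25.20000° S, longitude 33.02500° W.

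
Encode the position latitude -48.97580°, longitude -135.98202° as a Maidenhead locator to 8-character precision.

Add 180° to longitude and 90° to latitude: 44.01798, 41.02420.
Field: lon ⌊44.01798/20⌋ = 2 → C; lat ⌊41.02420/10⌋ = 4 → E.
Square: lon ⌊4.01798/2⌋ = 2; lat ⌊1.02420/1⌋ = 1.
Subsquare: lon ⌊0.01798/0.0833333⌋ = 0 → a; lat ⌊0.02420/0.0416667⌋ = 0 → a.
Extended square: lon ⌊0.01798/0.00833333⌋ = 2; lat ⌊0.02420/0.00416667⌋ = 5.

CE21aa25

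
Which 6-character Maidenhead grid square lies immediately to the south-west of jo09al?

Longitude subsquare a = 0; −1 → -1, wraps to 23 = x, carry into square.
Longitude square 0; −1 → -1, wraps to 9, carry into field.
Longitude field J = 9; −1 → 8 = I.
Latitude subsquare l = 11; −1 → 10 = k.

IO99xk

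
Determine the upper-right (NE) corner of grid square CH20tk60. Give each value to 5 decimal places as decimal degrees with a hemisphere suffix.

Field C=2, H=7: +2·20° lon, +7·10° lat → SW at lon -140°, lat -20°.
Square 2, 0: +2·2° lon, +0·1° lat → SW at lon -136°, lat -20°.
Subsquare t=19, k=10: +19·0.0833333° lon, +10·0.0416667° lat → SW at lon -134.417°, lat -19.5833°.
Extended square 6, 0: +6·0.00833333° lon, +0·0.00416667° lat → SW at lon -134.367°, lat -19.5833°.
Cell spans 0.00833333° lon × 0.00416667° lat. NE corner is SW corner plus one full cell.
latitude 19.57917° S, longitude 134.35833° W.

19.57917° S, 134.35833° W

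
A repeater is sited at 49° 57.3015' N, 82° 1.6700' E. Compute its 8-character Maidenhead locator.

Offset from 180°W / 90°S: lon 262.02783°, lat 139.95503°.
Field: 262.02783/20 → 13 → N, 139.95503/10 → 13 → N; chars NN.
Square: 2.02783/2 → 1, 9.95503/1 → 9; chars 19.
Subsquare: 0.02783/0.0833333 → 0 → a, 0.95503/0.0416667 → 22 → w; chars aw.
Extended square: 0.02783/0.00833333 → 3, 0.03836/0.00416667 → 9; chars 39.

NN19aw39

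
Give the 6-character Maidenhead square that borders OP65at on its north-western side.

Longitude subsquare a = 0; −1 → -1, wraps to 23 = x, carry into square.
Longitude square 6; −1 → 5.
Latitude subsquare t = 19; +1 → 20 = u.

OP55xu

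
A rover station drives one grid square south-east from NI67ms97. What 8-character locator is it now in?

NI67ns06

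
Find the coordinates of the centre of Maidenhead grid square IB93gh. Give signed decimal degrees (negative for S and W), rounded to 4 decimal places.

Field I=8, B=1: +8·20° lon, +1·10° lat → SW at lon -20°, lat -80°.
Square 9, 3: +9·2° lon, +3·1° lat → SW at lon -2°, lat -77°.
Subsquare g=6, h=7: +6·0.0833333° lon, +7·0.0416667° lat → SW at lon -1.5°, lat -76.7083°.
Cell spans 0.0833333° lon × 0.0416667° lat. Centre is SW corner plus half of each.
latitude -76.6875, longitude -1.4583.

-76.6875, -1.4583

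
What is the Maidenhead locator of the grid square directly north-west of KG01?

Longitude square 0; −1 → -1, wraps to 9, carry into field.
Longitude field K = 10; −1 → 9 = J.
Latitude square 1; +1 → 2.

JG92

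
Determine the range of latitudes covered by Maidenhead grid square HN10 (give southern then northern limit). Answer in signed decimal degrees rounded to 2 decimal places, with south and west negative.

Field H=7, N=13: +7·20° lon, +13·10° lat → SW at lon -40°, lat 40°.
Square 1, 0: +1·2° lon, +0·1° lat → SW at lon -38°, lat 40°.
Cell spans 2° lon × 1° lat.
south 40.00, north 41.00.

40.00, 41.00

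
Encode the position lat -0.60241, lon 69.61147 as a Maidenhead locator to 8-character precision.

Add 180° to longitude and 90° to latitude: 249.61147, 89.39759.
Field: 249.61147/20 → 12 → M, 89.39759/10 → 8 → I; chars MI.
Square: 9.61147/2 → 4, 9.39759/1 → 9; chars 49.
Subsquare: 1.61147/0.0833333 → 19 → t, 0.39759/0.0416667 → 9 → j; chars tj.
Extended square: 0.02814/0.00833333 → 3, 0.02259/0.00416667 → 5; chars 35.

MI49tj35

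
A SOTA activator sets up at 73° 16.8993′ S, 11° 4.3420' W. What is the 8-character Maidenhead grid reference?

IB46lr12

Shift to the Maidenhead origin (180°W, 90°S): lon 168.92763, lat 16.71834.
Field (20°×10°, letters A–R): 168.92763/20 → 8 → I, 16.71834/10 → 1 → B; chars IB.
Square (2°×1°, digits 0–9): 8.92763/2 → 4, 6.71834/1 → 6; chars 46.
Subsquare (5′×2.5′, letters a–x): 0.92763/0.0833333 → 11 → l, 0.71834/0.0416667 → 17 → r; chars lr.
Extended square (30″×15″, digits 0–9): 0.01097/0.00833333 → 1, 0.01001/0.00416667 → 2; chars 12.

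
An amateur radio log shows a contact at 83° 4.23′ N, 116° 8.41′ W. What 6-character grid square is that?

Add 180° to longitude and 90° to latitude: 63.8598, 173.0705.
Field: 63.8598/20 → 3 → D, 173.0705/10 → 17 → R; chars DR.
Square: 3.8598/2 → 1, 3.0705/1 → 3; chars 13.
Subsquare: 1.8598/0.0833333 → 22 → w, 0.0705/0.0416667 → 1 → b; chars wb.

DR13wb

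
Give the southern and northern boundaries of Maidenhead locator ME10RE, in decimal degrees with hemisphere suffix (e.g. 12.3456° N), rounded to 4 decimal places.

49.8333° S, 49.7917° S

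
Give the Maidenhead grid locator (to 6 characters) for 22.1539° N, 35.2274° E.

Shift to the Maidenhead origin (180°W, 90°S): lon 215.2274, lat 112.1539.
Field: lon ⌊215.2274/20⌋ = 10 → K; lat ⌊112.1539/10⌋ = 11 → L.
Square: lon ⌊15.2274/2⌋ = 7; lat ⌊2.1539/1⌋ = 2.
Subsquare: lon ⌊1.2274/0.0833333⌋ = 14 → o; lat ⌊0.1539/0.0416667⌋ = 3 → d.

KL72od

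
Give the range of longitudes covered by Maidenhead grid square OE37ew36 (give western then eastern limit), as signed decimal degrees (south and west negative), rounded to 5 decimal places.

Field O=14, E=4: +14·20° lon, +4·10° lat → SW at lon 100°, lat -50°.
Square 3, 7: +3·2° lon, +7·1° lat → SW at lon 106°, lat -43°.
Subsquare e=4, w=22: +4·0.0833333° lon, +22·0.0416667° lat → SW at lon 106.333°, lat -42.0833°.
Extended square 3, 6: +3·0.00833333° lon, +6·0.00416667° lat → SW at lon 106.358°, lat -42.0583°.
Cell spans 0.00833333° lon × 0.00416667° lat.
west 106.35833, east 106.36667.

106.35833, 106.36667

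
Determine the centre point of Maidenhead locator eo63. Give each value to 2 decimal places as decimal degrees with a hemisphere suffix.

Field E=4, O=14: +4·20° lon, +14·10° lat → SW at lon -100°, lat 50°.
Square 6, 3: +6·2° lon, +3·1° lat → SW at lon -88°, lat 53°.
Cell spans 2° lon × 1° lat. Centre is SW corner plus half of each.
latitude 53.50° N, longitude 87.00° W.

53.50° N, 87.00° W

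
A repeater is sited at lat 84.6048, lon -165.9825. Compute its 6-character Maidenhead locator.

AR74ao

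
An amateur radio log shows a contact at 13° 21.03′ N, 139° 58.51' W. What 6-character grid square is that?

CK03ai

Offset from 180°W / 90°S: lon 40.0248°, lat 103.3505°.
Field (20°×10°, letters A–R): 40.0248/20 → 2 → C, 103.3505/10 → 10 → K; chars CK.
Square (2°×1°, digits 0–9): 0.0248/2 → 0, 3.3505/1 → 3; chars 03.
Subsquare (5′×2.5′, letters a–x): 0.0248/0.0833333 → 0 → a, 0.3505/0.0416667 → 8 → i; chars ai.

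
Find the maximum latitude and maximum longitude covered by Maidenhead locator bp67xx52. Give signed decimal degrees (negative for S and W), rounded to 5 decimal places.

67.97083, -146.03333

Field B=1, P=15: +1·20° lon, +15·10° lat → SW at lon -160°, lat 60°.
Square 6, 7: +6·2° lon, +7·1° lat → SW at lon -148°, lat 67°.
Subsquare x=23, x=23: +23·0.0833333° lon, +23·0.0416667° lat → SW at lon -146.083°, lat 67.9583°.
Extended square 5, 2: +5·0.00833333° lon, +2·0.00416667° lat → SW at lon -146.042°, lat 67.9667°.
Cell spans 0.00833333° lon × 0.00416667° lat. NE corner is SW corner plus one full cell.
latitude 67.97083, longitude -146.03333.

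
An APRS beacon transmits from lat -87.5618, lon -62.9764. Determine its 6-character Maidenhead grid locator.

Shift to the Maidenhead origin (180°W, 90°S): lon 117.0236, lat 2.4382.
Field: 117.0236/20 → 5 → F, 2.4382/10 → 0 → A; chars FA.
Square: 17.0236/2 → 8, 2.4382/1 → 2; chars 82.
Subsquare: 1.0236/0.0833333 → 12 → m, 0.4382/0.0416667 → 10 → k; chars mk.

FA82mk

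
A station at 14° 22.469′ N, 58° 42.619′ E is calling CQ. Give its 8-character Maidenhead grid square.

Add 180° to longitude and 90° to latitude: 238.71032, 104.37448.
Field: 238.71032/20 → 11 → L, 104.37448/10 → 10 → K; chars LK.
Square: 18.71032/2 → 9, 4.37448/1 → 4; chars 94.
Subsquare: 0.71032/0.0833333 → 8 → i, 0.37448/0.0416667 → 8 → i; chars ii.
Extended square: 0.04365/0.00833333 → 5, 0.04115/0.00416667 → 9; chars 59.

LK94ii59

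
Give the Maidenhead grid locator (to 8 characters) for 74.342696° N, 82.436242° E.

NQ14fi22

Add 180° to longitude and 90° to latitude: 262.43624, 164.34270.
Field: 262.43624/20 → 13 → N, 164.34270/10 → 16 → Q; chars NQ.
Square: 2.43624/2 → 1, 4.34270/1 → 4; chars 14.
Subsquare: 0.43624/0.0833333 → 5 → f, 0.34270/0.0416667 → 8 → i; chars fi.
Extended square: 0.01958/0.00833333 → 2, 0.00936/0.00416667 → 2; chars 22.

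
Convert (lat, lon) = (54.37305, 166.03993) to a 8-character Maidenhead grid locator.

RO34ai49

Offset from 180°W / 90°S: lon 346.03993°, lat 144.37305°.
Field (20°×10°, letters A–R): 346.03993/20 → 17 → R, 144.37305/10 → 14 → O; chars RO.
Square (2°×1°, digits 0–9): 6.03993/2 → 3, 4.37305/1 → 4; chars 34.
Subsquare (5′×2.5′, letters a–x): 0.03993/0.0833333 → 0 → a, 0.37305/0.0416667 → 8 → i; chars ai.
Extended square (30″×15″, digits 0–9): 0.03993/0.00833333 → 4, 0.03972/0.00416667 → 9; chars 49.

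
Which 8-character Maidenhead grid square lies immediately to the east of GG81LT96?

Longitude extended square 9; +1 → 10, wraps to 0, carry into subsquare.
Longitude subsquare l = 11; +1 → 12 = m.
The latitude characters are unchanged.

GG81mt06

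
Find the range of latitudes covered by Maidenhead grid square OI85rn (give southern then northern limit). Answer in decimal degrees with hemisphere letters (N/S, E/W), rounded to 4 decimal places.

Field O=14, I=8: +14·20° lon, +8·10° lat → SW at lon 100°, lat -10°.
Square 8, 5: +8·2° lon, +5·1° lat → SW at lon 116°, lat -5°.
Subsquare r=17, n=13: +17·0.0833333° lon, +13·0.0416667° lat → SW at lon 117.417°, lat -4.45833°.
Cell spans 0.0833333° lon × 0.0416667° lat.
south 4.4583° S, north 4.4167° S.

4.4583° S, 4.4167° S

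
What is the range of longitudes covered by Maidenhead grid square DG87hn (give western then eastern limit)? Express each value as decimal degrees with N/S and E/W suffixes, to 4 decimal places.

Field D=3, G=6: +3·20° lon, +6·10° lat → SW at lon -120°, lat -30°.
Square 8, 7: +8·2° lon, +7·1° lat → SW at lon -104°, lat -23°.
Subsquare h=7, n=13: +7·0.0833333° lon, +13·0.0416667° lat → SW at lon -103.417°, lat -22.4583°.
Cell spans 0.0833333° lon × 0.0416667° lat.
west 103.4167° W, east 103.3333° W.

103.4167° W, 103.3333° W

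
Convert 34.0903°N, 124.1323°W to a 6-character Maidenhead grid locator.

Add 180° to longitude and 90° to latitude: 55.8677, 124.0903.
Field: 55.8677/20 → 2 → C, 124.0903/10 → 12 → M; chars CM.
Square: 15.8677/2 → 7, 4.0903/1 → 4; chars 74.
Subsquare: 1.8677/0.0833333 → 22 → w, 0.0903/0.0416667 → 2 → c; chars wc.

CM74wc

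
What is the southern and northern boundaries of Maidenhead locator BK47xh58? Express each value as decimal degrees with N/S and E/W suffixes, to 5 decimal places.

17.32500° N, 17.32917° N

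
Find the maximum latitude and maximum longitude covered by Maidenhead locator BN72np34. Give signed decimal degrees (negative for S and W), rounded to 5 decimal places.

42.64583, -144.88333

Field B=1, N=13: +1·20° lon, +13·10° lat → SW at lon -160°, lat 40°.
Square 7, 2: +7·2° lon, +2·1° lat → SW at lon -146°, lat 42°.
Subsquare n=13, p=15: +13·0.0833333° lon, +15·0.0416667° lat → SW at lon -144.917°, lat 42.625°.
Extended square 3, 4: +3·0.00833333° lon, +4·0.00416667° lat → SW at lon -144.892°, lat 42.6417°.
Cell spans 0.00833333° lon × 0.00416667° lat. NE corner is SW corner plus one full cell.
latitude 42.64583, longitude -144.88333.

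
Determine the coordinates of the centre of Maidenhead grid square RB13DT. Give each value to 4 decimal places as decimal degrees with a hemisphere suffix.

76.1875° S, 162.2917° E

Field R=17, B=1: +17·20° lon, +1·10° lat → SW at lon 160°, lat -80°.
Square 1, 3: +1·2° lon, +3·1° lat → SW at lon 162°, lat -77°.
Subsquare d=3, t=19: +3·0.0833333° lon, +19·0.0416667° lat → SW at lon 162.25°, lat -76.2083°.
Cell spans 0.0833333° lon × 0.0416667° lat. Centre is SW corner plus half of each.
latitude 76.1875° S, longitude 162.2917° E.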